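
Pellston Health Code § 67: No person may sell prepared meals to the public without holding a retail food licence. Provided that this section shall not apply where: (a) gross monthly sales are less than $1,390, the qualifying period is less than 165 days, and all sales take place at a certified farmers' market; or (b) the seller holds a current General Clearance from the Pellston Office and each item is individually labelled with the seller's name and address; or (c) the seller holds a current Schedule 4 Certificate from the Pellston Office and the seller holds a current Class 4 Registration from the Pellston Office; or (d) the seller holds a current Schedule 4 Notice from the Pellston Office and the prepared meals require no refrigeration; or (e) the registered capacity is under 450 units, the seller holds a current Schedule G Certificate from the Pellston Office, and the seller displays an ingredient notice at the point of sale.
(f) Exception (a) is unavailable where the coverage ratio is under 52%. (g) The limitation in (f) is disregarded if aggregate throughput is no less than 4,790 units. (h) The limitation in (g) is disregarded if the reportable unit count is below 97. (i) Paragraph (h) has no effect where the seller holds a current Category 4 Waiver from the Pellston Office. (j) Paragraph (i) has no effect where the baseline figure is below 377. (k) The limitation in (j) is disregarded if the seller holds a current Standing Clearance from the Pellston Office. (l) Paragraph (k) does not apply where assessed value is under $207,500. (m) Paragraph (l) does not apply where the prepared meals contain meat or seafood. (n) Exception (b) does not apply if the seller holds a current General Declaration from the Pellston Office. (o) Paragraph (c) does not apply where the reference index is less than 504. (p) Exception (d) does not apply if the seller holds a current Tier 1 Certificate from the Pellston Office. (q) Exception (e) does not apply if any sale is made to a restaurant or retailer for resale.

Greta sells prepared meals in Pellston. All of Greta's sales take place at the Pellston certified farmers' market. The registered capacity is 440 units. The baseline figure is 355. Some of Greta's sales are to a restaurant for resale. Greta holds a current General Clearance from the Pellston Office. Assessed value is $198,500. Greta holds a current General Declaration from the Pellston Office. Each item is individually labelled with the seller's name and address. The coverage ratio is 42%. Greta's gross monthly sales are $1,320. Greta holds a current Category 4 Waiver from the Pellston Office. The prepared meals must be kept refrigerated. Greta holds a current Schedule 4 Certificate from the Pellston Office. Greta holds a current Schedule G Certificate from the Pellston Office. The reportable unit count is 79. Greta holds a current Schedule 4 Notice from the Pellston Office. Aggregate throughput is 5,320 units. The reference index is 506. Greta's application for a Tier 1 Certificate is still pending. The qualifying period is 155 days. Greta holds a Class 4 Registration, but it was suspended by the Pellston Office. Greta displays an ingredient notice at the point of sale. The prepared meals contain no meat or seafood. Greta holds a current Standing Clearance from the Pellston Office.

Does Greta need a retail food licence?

Yes — Greta must hold a retail food licence.

All of (a)'s requirements are met (gross monthly sales are $1,320, less than the $1,390 limit; the qualifying period is 155 days, less than the 165 days limit; all sales are at a certified farmers' market). However, paragraphs (f)–(m) must be considered: (f) applies — the coverage ratio is 42%, under the 52% limit. (g) would limit (f) — aggregate throughput is 5,320 units, meeting the 4,790 units threshold — but (h) sets (g) aside: (h) operates against (g): the reportable unit count is 79, below the 97 limit. (i) applies (a current Category 4 Waiver is held), but is displaced by (j): (j) is engaged — the baseline figure is 355, below the 377 limit. (k) is engaged (a current Standing Clearance is held), but yields to (l): (l) operates against (k): assessed value is $198,500, under the $207,500 limit. (m) is not triggered (the prepared meals contain no meat or seafood), so (l) stands. Exception (a) does not apply.
Exception (b) is satisfied on its face — a current General Clearance is held; items are individually labelled. But applying paragraph (n): (n) operates against (b): a current General Declaration is held. So (b) is unavailable.
Exception (c) fails — the Class 4 Registration is not current.
Exception (d) requires that the prepared meals require no refrigeration; but the prepared meals require refrigeration, so (d) is unavailable.
All of (e)'s requirements are met (the registered capacity is 440 units, under the 450 units limit; a current Schedule G Certificate is held; an ingredient notice is displayed). Turning to paragraph (q): (q) applies — some sales are to a restaurant for resale. So (e) is unavailable.
No exception is made out. Greta falls within the general rule.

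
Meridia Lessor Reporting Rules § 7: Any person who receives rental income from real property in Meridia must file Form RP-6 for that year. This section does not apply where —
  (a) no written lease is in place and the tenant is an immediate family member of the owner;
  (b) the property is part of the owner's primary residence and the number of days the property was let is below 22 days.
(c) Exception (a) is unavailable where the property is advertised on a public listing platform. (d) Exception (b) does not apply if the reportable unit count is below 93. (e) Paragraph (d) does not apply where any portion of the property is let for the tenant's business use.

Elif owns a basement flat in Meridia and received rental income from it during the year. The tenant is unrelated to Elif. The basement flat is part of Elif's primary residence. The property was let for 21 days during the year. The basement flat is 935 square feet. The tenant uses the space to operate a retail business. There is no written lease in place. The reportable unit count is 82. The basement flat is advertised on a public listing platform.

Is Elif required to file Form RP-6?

Exception (a) requires that the tenant is an immediate family member of the owner; but the tenant is unrelated to the owner, so (a) is unavailable.
Exception (b)'s conditions are all satisfied: the basement flat is part of the primary residence; the number of days the property was let is 21 days, below the 22 days limit. Applying paragraphs (d)–(e): (d) would limit (b) — the reportable unit count is 82, below the 93 limit — but (e) sets (d) aside: (e) operates against (d): the space is let for business use. (b) remains available.

No — exception (b) applies; Elif is not required to file Form RP-6.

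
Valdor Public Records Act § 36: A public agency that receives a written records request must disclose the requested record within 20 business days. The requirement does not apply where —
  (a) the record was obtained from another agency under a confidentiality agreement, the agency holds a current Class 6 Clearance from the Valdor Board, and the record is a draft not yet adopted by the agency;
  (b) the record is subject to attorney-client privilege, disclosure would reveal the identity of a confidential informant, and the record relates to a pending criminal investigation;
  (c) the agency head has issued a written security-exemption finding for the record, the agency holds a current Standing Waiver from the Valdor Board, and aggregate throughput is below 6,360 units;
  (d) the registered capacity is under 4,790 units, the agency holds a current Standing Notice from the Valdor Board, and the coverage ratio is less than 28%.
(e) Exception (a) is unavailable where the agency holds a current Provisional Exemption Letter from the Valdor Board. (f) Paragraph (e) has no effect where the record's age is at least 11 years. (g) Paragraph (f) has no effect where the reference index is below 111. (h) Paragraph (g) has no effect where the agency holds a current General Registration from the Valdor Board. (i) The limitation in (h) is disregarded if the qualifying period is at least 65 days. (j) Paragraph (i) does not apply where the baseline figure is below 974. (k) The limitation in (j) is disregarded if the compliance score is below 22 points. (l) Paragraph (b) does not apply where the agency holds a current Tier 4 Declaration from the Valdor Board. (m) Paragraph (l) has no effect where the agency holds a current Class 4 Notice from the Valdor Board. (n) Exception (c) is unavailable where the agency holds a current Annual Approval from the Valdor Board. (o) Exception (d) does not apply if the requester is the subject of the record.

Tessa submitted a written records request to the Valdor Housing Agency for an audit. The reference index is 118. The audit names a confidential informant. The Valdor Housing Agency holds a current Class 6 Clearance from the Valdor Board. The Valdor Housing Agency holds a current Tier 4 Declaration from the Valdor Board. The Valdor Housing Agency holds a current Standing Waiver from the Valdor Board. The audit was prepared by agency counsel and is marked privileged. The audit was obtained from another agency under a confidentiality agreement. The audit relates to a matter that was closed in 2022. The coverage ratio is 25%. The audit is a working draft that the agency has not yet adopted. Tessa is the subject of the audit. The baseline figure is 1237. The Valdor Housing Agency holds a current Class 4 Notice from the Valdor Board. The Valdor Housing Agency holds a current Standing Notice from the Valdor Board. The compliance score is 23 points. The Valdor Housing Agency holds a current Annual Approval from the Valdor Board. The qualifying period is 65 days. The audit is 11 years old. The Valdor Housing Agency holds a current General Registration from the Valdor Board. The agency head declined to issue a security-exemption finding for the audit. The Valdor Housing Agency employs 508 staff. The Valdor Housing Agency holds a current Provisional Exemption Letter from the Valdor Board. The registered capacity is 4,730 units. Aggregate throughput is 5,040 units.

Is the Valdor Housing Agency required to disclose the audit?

No — exception (a) applies; the Valdor Housing Agency is not required to disclose the audit.

All of (a)'s requirements are met (the audit was obtained under a confidentiality agreement; a current Class 6 Clearance is held; the audit is an unadopted draft). As to paragraphs (e)–(k): (e) would limit (a) — a current Provisional Exemption Letter is held — but (f) sets (e) aside: (f) operates against (e): the record's age is 11 years, meeting the 11 years threshold. (g), which would lift (f), is inapplicable — the reference index is 118, not below 111. Exception (a) stands.
Exception (b) fails — the audit relates to a closed matter.
Exception (c) requires that the agency head has issued a written security-exemption finding for the record; but the agency head declined to issue a security-exemption finding, so (c) is unavailable.
Exception (d) is satisfied on its face — the registered capacity is 4,730 units, under the 4,790 units limit; a current Standing Notice is held; the coverage ratio is 25%, less than the 28% limit. However, paragraph (o) must be considered: (o) operates against (d): Tessa is the subject of the audit. So (d) is unavailable.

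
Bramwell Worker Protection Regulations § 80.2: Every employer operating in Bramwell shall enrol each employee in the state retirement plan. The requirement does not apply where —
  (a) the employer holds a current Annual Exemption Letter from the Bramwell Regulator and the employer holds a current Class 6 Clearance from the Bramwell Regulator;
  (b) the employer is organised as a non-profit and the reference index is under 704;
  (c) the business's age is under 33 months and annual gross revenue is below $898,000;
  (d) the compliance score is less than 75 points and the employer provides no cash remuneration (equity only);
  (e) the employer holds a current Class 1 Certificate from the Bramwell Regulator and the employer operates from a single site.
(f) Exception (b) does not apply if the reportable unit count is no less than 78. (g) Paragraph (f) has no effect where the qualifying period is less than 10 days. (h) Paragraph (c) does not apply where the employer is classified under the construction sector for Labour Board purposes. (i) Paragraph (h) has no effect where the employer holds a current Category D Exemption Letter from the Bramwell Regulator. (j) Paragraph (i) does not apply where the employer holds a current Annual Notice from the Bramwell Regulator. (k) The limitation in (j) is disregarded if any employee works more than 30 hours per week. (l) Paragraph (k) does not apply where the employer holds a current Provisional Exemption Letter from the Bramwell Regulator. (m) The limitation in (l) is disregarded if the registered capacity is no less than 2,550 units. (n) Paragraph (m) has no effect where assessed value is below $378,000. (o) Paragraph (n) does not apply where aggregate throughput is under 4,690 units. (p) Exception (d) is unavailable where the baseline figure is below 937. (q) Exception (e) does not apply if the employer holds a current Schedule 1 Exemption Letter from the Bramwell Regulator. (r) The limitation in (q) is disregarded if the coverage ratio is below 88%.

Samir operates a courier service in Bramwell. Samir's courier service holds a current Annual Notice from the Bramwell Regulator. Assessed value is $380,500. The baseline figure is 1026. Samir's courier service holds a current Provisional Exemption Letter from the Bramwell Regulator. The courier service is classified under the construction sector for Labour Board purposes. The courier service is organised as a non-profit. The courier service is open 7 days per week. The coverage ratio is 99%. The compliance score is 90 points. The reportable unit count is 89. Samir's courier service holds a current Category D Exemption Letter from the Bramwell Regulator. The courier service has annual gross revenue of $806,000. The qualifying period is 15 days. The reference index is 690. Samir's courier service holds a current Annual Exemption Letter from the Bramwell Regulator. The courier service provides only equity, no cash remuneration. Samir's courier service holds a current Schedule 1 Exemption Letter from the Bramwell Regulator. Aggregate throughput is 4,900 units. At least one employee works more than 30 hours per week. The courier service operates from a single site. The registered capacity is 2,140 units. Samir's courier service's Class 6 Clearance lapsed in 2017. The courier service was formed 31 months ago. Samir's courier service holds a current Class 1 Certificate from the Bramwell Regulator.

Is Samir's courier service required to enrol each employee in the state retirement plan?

Exception (a) requires that the employer holds a current Class 6 Clearance from the Bramwell Regulator; but there is no Class 6 Clearance in force, so (a) is unavailable.
Exception (b): the employer is a non-profit; the reference index is 690, under the 704 limit — every condition holds. However, paragraphs (f)–(g) must be considered: (f) operates against (b): the reportable unit count is 89, meeting the 78 threshold. (g), which would lift (f), does not operate here — the qualifying period is 15 days, not less than 10 days. Exception (b) does not apply.
Exception (c): the business's age is 31 months, under the 33 months limit; annual gross revenue is $806,000, below the $898,000 limit — every condition holds. But applying paragraphs (h)–(o): (h) is triggered — the courier service is classified under the construction sector. (i) is triggered (a current Category D Exemption Letter is held), but is displaced by (j): (j) is engaged — a current Annual Notice is held. (k) is triggered (at least one employee exceeds 30 hours/week), but is set aside by (l): (l) operates — a current Provisional Exemption Letter is held. (m), which would lift (l), is not triggered — the registered capacity is 2,140 units, short of 2,550 units. (c) is therefore removed.
Exception (d) does not apply: the compliance score is 90 points, not less than 75 points.
Exception (e): a current Class 1 Certificate is held; the employer operates from a single site — every condition holds. But: (q) operates against (e): a current Schedule 1 Exemption Letter is held. (r), which would lift (q), does not operate here — the coverage ratio is 99%, not below 88%. So (e) is unavailable.
No exception is made out. Samir's courier service falls within the general rule.

Yes — Samir's courier service must enrol each employee in the state retirement plan.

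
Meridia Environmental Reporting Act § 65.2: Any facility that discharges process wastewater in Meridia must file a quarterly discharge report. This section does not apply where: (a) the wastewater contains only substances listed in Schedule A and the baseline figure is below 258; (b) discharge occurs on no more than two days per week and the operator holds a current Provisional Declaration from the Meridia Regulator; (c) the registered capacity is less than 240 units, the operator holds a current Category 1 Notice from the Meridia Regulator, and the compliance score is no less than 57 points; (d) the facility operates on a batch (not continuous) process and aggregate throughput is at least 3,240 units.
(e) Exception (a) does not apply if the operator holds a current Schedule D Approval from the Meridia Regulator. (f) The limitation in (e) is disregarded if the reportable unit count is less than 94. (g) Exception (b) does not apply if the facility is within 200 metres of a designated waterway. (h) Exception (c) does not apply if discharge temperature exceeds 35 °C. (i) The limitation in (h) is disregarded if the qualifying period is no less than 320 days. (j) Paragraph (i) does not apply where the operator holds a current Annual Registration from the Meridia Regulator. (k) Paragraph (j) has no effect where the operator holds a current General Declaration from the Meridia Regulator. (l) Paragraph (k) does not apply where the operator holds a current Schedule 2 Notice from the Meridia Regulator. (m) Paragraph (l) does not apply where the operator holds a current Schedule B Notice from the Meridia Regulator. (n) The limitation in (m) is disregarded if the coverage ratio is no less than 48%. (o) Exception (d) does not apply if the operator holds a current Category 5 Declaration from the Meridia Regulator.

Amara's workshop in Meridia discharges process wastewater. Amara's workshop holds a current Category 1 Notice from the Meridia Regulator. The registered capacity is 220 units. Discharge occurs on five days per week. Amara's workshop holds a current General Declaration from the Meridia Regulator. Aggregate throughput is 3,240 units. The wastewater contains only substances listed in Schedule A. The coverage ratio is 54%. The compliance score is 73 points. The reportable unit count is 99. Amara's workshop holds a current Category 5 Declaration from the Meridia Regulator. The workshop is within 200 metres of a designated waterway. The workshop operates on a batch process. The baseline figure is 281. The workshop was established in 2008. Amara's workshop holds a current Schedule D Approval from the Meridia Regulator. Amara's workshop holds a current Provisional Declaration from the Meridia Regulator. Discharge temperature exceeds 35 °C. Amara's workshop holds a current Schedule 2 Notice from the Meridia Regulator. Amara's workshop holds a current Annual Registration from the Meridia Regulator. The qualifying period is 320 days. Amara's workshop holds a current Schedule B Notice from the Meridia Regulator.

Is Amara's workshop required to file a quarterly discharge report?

Yes — Amara's workshop must file a quarterly discharge report.

Exception (a) requires that the baseline figure is below 258; but the baseline figure is 281, not below 258, so (a) is unavailable.
Exception (b) does not apply: discharge occurs on five days per week.
Exception (c)'s conditions are all satisfied: the registered capacity is 220 units, less than the 240 units limit; a current Category 1 Notice is held; the compliance score is 73 points, meeting the 57 points threshold. Turning to paragraphs (h)–(n): (h) applies — discharge temperature exceeds 35 °C. (i) applies (the qualifying period is 320 days, meeting the 320 days threshold), but yields to (j): (j) operates — a current Annual Registration is held. (k) would limit (j) — a current General Declaration is held — but (l) sets (k) aside: (l) operates against (k): a current Schedule 2 Notice is held. (m) would limit (l) — a current Schedule B Notice is held — but (n) sets (m) aside: (n) operates — the coverage ratio is 54%, meeting the 48% threshold. (c) is therefore removed.
All of (d)'s requirements are met (the facility operates on a batch process; aggregate throughput is 3,240 units, meeting the 3,240 units threshold). Turning to paragraph (o): (o) operates — a current Category 5 Declaration is held. (d) is therefore removed.
No exception applies. The general rule governs.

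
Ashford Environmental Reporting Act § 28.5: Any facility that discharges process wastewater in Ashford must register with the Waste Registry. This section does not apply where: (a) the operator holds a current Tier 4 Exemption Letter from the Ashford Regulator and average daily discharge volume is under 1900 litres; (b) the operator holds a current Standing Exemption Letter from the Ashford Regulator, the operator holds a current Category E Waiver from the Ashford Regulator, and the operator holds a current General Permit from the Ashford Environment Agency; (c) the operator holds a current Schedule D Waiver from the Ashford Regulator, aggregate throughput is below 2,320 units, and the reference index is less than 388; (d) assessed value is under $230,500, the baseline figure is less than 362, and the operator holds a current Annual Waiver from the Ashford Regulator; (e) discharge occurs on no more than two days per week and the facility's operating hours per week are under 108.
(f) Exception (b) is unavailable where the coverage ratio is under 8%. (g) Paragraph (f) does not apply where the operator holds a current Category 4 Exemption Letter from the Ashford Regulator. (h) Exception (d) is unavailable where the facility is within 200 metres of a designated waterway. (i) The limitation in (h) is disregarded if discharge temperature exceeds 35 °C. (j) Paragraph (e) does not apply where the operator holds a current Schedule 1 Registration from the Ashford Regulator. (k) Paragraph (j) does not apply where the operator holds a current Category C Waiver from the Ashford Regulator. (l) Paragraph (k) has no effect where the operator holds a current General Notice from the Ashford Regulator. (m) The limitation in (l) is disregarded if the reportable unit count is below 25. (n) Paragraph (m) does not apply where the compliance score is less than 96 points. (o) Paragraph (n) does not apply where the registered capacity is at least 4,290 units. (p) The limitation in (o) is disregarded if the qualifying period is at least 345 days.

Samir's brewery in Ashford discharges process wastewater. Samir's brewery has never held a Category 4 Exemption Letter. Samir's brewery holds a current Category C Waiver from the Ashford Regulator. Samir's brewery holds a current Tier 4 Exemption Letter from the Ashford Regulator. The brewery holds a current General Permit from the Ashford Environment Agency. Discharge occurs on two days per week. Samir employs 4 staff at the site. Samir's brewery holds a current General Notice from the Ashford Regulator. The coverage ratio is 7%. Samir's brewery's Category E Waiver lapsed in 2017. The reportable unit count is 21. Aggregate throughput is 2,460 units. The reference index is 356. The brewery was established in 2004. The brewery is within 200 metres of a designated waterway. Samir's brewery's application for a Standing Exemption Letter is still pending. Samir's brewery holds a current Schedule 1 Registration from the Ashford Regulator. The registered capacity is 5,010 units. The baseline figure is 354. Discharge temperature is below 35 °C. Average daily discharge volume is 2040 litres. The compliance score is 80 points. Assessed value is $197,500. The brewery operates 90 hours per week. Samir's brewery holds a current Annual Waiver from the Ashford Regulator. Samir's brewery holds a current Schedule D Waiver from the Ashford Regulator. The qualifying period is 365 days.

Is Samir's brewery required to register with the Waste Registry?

Yes — Samir's brewery must register with the Waste Registry.

Exception (a) does not apply: average daily discharge volume is 2040 litres, not under 1900 litres.
Exception (b) requires that the operator holds a current Standing Exemption Letter from the Ashford Regulator; but the Standing Exemption Letter is not current, so (b) is unavailable.
Exception (c) fails — aggregate throughput is 2,460 units, not below 2,320 units.
All of (d)'s requirements are met (assessed value is $197,500, under the $230,500 limit; the baseline figure is 354, less than the 362 limit; a current Annual Waiver is held). Turning to paragraphs (h)–(i): (h) operates against (d): the brewery is within 200 m of a designated waterway. (i) is not triggered (discharge temperature is below 35 °C), so (h) stands. (d) is therefore removed.
Exception (e) is satisfied on its face — discharge occurs on no more than two days per week; the facility's operating hours per week are 90, under the 108 limit. But: (j) operates against (e): a current Schedule 1 Registration is held. (k) would limit (j) — a current Category C Waiver is held — but (l) sets (k) aside: (l) operates against (k): a current General Notice is held. (m) operates (the reportable unit count is 21, below the 25 limit), but is set aside by (n): (n) is triggered — the compliance score is 80 points, less than the 96 points limit. (o) would limit (n) — the registered capacity is 5,010 units, meeting the 4,290 units threshold — but (p) sets (o) aside: (p) operates against (o): the qualifying period is 365 days, meeting the 345 days threshold. (e) is therefore removed.
No exception applies. The general rule governs.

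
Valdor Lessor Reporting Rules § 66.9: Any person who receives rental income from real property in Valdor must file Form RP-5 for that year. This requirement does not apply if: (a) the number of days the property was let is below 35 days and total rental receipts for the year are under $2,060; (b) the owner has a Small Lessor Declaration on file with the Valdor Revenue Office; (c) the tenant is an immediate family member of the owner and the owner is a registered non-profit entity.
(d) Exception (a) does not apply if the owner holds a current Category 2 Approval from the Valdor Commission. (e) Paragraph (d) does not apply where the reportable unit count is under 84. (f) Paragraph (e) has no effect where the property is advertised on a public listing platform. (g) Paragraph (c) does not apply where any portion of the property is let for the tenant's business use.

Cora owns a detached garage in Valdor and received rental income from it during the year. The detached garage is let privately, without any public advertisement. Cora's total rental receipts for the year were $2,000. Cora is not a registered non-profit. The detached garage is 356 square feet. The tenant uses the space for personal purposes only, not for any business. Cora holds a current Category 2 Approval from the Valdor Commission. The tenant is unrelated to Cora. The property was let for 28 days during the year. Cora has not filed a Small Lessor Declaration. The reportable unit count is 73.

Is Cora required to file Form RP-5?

No — exception (a) applies; Cora is not required to file Form RP-5.

Exception (a): the number of days the property was let is 28 days, below the 35 days limit; total rental receipts for the year are $2,000, under the $2,060 limit — every condition holds. Under paragraphs (d)–(f): (d) operates (a current Category 2 Approval is held), but is itself disapplied by (e): (e) is triggered — the reportable unit count is 73, under the 84 limit. (f), which would lift (e), does not operate here — the property is let privately without advertisement. Exception (a) stands.
Exception (b) fails — no Small Lessor Declaration is on file.
Exception (c) requires that the tenant is an immediate family member of the owner; but the tenant is unrelated to the owner, so (c) is unavailable.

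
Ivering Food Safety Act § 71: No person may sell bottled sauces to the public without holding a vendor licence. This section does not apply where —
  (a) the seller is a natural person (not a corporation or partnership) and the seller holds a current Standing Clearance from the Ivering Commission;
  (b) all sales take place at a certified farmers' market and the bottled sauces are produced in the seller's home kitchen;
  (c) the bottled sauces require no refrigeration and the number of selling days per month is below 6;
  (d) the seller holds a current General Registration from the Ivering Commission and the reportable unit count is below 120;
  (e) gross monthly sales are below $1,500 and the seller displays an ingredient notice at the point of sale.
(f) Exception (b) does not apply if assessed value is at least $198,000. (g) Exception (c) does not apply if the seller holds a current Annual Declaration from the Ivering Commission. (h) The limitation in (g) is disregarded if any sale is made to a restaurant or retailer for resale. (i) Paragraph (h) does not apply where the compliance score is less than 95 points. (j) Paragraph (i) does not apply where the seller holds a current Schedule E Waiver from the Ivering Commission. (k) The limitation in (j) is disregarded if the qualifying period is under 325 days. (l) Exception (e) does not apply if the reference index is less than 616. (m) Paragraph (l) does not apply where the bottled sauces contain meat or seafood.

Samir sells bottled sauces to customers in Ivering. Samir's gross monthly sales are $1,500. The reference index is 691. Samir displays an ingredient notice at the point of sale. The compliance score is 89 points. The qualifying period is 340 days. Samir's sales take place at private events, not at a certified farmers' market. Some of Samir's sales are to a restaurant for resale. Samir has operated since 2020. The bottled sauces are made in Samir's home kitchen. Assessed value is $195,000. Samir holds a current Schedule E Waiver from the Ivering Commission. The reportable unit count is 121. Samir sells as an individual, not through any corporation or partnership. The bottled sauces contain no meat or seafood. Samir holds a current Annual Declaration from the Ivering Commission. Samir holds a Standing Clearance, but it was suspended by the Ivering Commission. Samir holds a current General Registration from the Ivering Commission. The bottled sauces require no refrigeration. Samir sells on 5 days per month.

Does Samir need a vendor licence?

No — exception (c) applies; Samir is not required to hold a vendor licence.

Exception (a) requires that the seller holds a current Standing Clearance from the Ivering Commission; but the Standing Clearance is not current, so (a) is unavailable.
Exception (b) does not apply: sales are at private events, not a certified farmers' market.
All of (c)'s requirements are met (the bottled sauces are shelf-stable; the number of selling days per month is 5, below the 6 limit). Considering the limiting provisions: (g) would limit (c) — a current Annual Declaration is held — but (h) sets (g) aside: (h) operates — some sales are to a restaurant for resale. (i) would limit (h) — the compliance score is 89 points, less than the 95 points limit — but (j) sets (i) aside: (j) operates against (i): a current Schedule E Waiver is held. (k) does not operate here (the qualifying period is 340 days, not under 325 days), so (j) stands. Exception (c) stands.
Exception (d) requires that the reportable unit count is below 120; but the reportable unit count is 121, not below 120, so (d) is unavailable.
Exception (e) fails — gross monthly sales are $1,500, not below $1,500.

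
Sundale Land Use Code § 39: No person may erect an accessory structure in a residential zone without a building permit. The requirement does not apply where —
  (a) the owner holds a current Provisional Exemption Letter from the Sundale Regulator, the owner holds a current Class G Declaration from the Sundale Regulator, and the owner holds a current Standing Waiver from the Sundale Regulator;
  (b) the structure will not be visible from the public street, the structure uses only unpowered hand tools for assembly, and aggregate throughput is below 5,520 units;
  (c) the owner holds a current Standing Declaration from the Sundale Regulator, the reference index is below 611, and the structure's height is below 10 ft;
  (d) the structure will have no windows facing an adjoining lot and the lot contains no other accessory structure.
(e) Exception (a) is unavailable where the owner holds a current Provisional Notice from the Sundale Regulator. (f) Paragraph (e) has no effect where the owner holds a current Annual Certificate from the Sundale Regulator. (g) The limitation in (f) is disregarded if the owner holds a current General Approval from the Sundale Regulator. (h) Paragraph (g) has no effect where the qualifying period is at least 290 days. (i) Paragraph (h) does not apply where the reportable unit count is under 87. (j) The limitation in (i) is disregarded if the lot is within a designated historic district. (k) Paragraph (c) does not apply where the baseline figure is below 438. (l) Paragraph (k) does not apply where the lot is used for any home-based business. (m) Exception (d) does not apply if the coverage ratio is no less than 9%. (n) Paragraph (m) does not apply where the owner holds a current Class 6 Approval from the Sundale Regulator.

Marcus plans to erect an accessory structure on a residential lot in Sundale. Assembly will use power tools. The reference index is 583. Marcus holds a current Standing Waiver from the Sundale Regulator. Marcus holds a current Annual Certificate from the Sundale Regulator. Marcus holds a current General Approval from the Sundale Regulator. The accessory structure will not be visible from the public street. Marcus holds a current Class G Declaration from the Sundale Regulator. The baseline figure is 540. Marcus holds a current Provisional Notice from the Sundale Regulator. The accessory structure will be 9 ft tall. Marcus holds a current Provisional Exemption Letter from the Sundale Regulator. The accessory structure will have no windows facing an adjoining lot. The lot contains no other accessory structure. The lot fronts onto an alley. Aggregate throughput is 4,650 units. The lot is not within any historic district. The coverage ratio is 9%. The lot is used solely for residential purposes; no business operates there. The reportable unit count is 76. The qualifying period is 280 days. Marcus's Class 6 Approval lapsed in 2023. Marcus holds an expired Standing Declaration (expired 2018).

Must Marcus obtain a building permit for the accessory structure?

Yes — Marcus must obtain a building permit.

Exception (a): a current Provisional Exemption Letter is held; a current Class G Declaration is held; a current Standing Waiver is held — every condition holds. But applying paragraphs (e)–(j): (e) operates — a current Provisional Notice is held. (f) would limit (e) — a current Annual Certificate is held — but (g) sets (f) aside: (g) operates against (f): a current General Approval is held. (h), which would lift (g), is not triggered — the qualifying period is 280 days, short of 290 days. So (a) is unavailable.
Exception (b) does not apply: assembly uses power tools.
Exception (c) does not apply: no current Standing Declaration is held.
Exception (d): no windows face an adjoining lot; the lot has no other accessory structure — every condition holds. But applying paragraphs (m)–(n): (m) operates against (d): the coverage ratio is 9%, meeting the 9% threshold. (n) is inapplicable (no current Class 6 Approval is held), so (m) stands. (d) is therefore removed.
No exception applies. The general rule governs.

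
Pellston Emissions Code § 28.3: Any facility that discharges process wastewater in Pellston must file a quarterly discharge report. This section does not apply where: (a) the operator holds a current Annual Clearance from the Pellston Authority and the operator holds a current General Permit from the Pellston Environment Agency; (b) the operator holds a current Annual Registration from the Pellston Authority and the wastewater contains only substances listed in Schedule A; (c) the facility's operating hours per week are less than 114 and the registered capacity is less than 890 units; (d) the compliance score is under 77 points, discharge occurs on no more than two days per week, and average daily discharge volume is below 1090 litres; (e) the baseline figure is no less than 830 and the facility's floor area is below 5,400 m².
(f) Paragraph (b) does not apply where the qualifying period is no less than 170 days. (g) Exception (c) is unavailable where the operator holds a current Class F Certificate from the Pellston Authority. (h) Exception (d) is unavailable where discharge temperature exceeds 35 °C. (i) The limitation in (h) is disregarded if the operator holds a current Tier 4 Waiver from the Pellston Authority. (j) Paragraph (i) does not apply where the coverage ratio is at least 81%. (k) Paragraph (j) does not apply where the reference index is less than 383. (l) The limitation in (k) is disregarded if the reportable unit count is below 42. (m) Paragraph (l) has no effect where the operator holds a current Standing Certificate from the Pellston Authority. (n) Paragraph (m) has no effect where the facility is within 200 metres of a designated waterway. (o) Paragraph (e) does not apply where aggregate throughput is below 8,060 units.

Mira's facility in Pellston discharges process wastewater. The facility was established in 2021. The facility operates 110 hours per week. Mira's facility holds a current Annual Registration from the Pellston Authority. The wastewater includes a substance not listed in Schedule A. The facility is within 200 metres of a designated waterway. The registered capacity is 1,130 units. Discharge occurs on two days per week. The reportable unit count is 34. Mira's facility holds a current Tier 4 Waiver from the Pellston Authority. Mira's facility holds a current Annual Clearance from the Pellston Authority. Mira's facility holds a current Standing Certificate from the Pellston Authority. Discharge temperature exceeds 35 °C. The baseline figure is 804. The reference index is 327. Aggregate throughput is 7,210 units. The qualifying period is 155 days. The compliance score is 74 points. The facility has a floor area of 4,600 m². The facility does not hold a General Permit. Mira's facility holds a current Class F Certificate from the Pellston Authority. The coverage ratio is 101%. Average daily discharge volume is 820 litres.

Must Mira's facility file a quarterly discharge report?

Exception (a) requires that the operator holds a current General Permit from the Pellston Environment Agency; but no General Permit is held, so (a) is unavailable.
Exception (b) fails — the wastewater includes a non-Schedule-A substance.
Exception (c) requires that the registered capacity is less than 890 units; but the registered capacity is 1,130 units, not less than 890 units, so (c) is unavailable.
All of (d)'s requirements are met (the compliance score is 74 points, under the 77 points limit; discharge occurs on no more than two days per week; average daily discharge volume is 820 litres, below the 1090 litres limit). But: (h) operates against (d): discharge temperature exceeds 35 °C. (i) applies (a current Tier 4 Waiver is held), but yields to (j): (j) operates — the coverage ratio is 101%, meeting the 81% threshold. (k) operates (the reference index is 327, less than the 383 limit), but is displaced by (l): (l) is engaged — the reportable unit count is 34, below the 42 limit. (m) applies (a current Standing Certificate is held), but is itself disapplied by (n): (n) operates against (m): the facility is within 200 m of a designated waterway. (d) is therefore removed.
Exception (e) does not apply: the baseline figure is 804, short of 830.
No exception is made out. Mira's facility falls within the general rule.

Yes — Mira's facility must file a quarterly discharge report.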